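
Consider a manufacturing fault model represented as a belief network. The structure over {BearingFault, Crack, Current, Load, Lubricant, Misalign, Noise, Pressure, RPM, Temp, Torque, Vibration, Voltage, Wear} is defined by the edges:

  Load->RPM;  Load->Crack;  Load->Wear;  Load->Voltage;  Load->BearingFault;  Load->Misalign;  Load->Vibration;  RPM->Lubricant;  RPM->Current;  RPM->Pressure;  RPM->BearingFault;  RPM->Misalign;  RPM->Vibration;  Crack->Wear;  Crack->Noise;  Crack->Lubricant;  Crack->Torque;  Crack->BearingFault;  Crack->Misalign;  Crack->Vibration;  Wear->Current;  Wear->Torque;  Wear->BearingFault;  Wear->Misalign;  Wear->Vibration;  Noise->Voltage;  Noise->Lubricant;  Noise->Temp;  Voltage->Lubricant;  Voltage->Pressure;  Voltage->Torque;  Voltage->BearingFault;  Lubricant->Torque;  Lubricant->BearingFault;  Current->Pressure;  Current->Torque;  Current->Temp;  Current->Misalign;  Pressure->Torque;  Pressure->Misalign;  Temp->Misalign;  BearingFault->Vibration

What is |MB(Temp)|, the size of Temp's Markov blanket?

8

A node's Markov blanket = Pa ∪ Ch ∪ (parents of Ch other than the node itself).
Children of Temp: Misalign.
Pa(Temp) = {Current, Noise}.
Parents of each child, excluding Temp:
  Misalign's other parents are Crack, Current, Load, Pressure, RPM, Wear.
MB(Temp) = {Crack, Current, Load, Misalign, Noise, Pressure, RPM, Wear}, which has 8 nodes.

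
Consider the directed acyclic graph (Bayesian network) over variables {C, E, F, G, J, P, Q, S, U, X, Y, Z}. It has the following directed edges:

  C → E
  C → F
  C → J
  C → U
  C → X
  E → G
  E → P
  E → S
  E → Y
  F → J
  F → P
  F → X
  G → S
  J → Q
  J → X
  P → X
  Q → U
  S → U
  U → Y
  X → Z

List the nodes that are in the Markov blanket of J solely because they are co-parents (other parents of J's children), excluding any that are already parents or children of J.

Children of J: Q, X.
  Q: —
  X: C, F, P
Excluding nodes already adjacent to J (C, F, Q, X), the co-parent-only contribution is {P}.

{P}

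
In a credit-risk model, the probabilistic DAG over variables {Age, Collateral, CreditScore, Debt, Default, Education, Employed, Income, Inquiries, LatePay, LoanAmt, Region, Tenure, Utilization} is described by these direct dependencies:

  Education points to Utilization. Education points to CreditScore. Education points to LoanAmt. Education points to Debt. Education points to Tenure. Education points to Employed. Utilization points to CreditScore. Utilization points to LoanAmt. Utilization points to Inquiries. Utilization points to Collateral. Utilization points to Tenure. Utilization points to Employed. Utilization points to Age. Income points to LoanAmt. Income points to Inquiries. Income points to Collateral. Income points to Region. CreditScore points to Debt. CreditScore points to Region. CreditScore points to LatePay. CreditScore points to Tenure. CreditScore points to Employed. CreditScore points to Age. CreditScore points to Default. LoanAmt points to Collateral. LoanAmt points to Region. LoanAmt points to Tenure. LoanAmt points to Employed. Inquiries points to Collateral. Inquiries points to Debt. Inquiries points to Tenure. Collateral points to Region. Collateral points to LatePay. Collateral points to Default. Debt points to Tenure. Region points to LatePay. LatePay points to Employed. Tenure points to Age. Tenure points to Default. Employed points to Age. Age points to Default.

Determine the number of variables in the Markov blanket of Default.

Default has parents Age, Collateral, CreditScore, Tenure.
Default's children: none.
With no children, Default has no spouses; the co-parent set is empty.
MB(Default) = {Age, Collateral, CreditScore, Tenure}, which has 4 nodes.

4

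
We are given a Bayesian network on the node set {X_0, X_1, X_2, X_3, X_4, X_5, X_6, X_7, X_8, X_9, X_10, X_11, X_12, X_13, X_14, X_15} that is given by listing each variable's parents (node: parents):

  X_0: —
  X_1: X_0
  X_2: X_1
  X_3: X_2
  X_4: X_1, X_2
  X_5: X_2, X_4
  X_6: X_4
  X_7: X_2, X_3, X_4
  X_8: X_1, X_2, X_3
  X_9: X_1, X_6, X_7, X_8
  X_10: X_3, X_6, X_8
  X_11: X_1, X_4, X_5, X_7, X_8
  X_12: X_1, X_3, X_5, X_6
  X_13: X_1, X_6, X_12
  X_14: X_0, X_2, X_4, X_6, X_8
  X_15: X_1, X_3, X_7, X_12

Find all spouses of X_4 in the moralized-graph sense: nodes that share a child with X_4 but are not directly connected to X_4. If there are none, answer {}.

{X_0, X_3, X_8}

Children of X_4: X_5, X_6, X_7, X_11, X_14.
  X_5: X_2
  X_6: —
  X_7: X_2, X_3
  X_11: X_1, X_5, X_7, X_8
  X_14: X_0, X_2, X_6, X_8
Excluding nodes already adjacent to X_4 (X_1, X_2, X_5, X_6, X_7, X_11, X_14), the co-parent-only contribution is {X_0, X_3, X_8}.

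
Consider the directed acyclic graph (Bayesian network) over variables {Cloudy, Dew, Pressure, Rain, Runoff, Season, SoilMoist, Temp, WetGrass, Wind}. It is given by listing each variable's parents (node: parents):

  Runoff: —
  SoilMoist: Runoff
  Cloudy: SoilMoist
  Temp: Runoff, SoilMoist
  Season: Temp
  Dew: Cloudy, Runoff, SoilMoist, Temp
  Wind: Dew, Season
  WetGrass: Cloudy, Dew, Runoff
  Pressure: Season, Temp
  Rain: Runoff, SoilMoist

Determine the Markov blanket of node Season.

Season's parents: Temp.
Ch(Season) = {Pressure, Wind}.
Co-parents of Season (other parents of its children):
  Wind also has parent Dew.
  parents(Pressure) \ {Season} = {Temp}.
MB(Season) = {Dew, Pressure, Temp, Wind}.

{Dew, Pressure, Temp, Wind}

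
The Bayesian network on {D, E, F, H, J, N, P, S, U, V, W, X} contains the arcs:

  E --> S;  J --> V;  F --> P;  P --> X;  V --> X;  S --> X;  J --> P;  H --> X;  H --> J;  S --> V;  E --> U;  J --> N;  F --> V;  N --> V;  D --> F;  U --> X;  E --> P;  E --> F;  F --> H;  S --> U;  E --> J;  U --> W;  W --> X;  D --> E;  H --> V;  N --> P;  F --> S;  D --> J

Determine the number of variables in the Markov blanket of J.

Recall MB(v) = parents ∪ children ∪ spouses, where spouses are the other parents of v's children.
J has parents D, E, H.
Children of J: N, P, V.
Co-parents of J (other parents of its children):
  N: —
  P: E, F, N
  V: F, H, N, S
MB(J) = {D, E, F, H, N, P, S, V}, which has 8 nodes.

8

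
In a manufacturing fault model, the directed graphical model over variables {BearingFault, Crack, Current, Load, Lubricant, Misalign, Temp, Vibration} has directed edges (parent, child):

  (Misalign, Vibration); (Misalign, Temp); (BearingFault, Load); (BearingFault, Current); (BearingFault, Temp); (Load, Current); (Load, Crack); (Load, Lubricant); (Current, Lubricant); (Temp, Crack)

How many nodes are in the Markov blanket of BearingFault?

BearingFault's parents: none.
Children of BearingFault: Current, Load, Temp.
For each child, the remaining parents (spouses of BearingFault):
  Load has no other parent.
  Current also has parent Load.
  Temp's other parent is Misalign.
MB(BearingFault) = {Current, Load, Misalign, Temp}, which has 4 nodes.

4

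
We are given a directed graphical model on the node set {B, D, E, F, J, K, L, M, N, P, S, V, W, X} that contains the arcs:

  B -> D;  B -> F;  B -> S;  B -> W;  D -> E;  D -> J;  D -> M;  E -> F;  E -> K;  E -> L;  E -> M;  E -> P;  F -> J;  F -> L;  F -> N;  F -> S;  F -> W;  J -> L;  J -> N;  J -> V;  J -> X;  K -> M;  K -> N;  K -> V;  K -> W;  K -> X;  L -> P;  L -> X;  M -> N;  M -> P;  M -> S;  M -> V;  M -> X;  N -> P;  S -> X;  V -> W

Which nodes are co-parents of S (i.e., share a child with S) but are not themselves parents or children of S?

{J, K, L}

Children of S: X.
  X's other parents are J, K, L, M.
Excluding nodes already adjacent to S (B, F, M, X), the co-parent-only contribution is {J, K, L}.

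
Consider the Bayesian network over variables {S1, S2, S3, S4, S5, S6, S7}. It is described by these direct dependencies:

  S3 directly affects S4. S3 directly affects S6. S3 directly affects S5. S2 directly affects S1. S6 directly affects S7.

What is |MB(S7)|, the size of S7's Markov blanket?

Recall MB(v) = parents ∪ children ∪ spouses, where spouses are the other parents of v's children.
Parents of S7: S6.
S7 has no children.
With no children, S7 has no spouses; the co-parent set is empty.
MB(S7) = {S6}, which has 1 node.

1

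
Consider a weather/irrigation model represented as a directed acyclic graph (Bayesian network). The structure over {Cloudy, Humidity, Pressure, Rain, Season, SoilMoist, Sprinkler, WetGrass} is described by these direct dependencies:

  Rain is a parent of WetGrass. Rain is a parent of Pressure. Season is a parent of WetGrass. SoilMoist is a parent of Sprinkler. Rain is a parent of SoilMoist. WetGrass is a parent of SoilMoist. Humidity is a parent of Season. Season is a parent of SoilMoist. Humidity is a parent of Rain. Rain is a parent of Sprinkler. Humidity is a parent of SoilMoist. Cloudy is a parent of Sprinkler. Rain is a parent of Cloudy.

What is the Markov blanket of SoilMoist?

SoilMoist's parents: Humidity, Rain, Season, WetGrass.
SoilMoist's children: Sprinkler.
Co-parents of SoilMoist (other parents of its children):
  parents(Sprinkler) \ {SoilMoist} = {Cloudy, Rain}.
Taking the union gives {Cloudy, Humidity, Rain, Season, Sprinkler, WetGrass}.

{Cloudy, Humidity, Rain, Season, Sprinkler, WetGrass}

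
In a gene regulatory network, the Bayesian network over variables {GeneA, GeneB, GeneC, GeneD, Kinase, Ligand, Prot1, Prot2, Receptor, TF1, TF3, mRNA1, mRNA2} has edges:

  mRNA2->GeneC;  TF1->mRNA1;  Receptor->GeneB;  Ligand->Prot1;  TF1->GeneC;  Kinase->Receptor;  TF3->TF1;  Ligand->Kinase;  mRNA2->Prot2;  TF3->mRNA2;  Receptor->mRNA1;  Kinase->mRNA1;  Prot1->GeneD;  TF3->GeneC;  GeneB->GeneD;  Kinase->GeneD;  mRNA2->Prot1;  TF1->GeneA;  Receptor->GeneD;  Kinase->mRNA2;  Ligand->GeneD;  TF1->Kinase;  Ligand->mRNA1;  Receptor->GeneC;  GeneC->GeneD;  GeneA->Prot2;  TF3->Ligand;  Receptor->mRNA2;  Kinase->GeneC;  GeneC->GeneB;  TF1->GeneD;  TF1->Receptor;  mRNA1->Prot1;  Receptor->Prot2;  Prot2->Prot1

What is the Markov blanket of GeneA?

{Prot2, Receptor, TF1, mRNA2}

Parents of GeneA: TF1.
GeneA has child Prot2.
Parents of each child, excluding GeneA:
  parents(Prot2) \ {GeneA} = {Receptor, mRNA2}.
Taking the union gives {Prot2, Receptor, TF1, mRNA2}.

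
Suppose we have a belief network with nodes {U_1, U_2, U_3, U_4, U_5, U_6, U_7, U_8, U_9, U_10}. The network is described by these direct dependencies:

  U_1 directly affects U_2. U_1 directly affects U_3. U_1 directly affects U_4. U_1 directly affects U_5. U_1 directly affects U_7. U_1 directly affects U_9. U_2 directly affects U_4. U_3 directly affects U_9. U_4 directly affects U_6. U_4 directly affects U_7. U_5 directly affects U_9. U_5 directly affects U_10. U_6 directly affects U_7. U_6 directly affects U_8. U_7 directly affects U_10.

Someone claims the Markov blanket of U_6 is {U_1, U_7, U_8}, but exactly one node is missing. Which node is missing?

Children of U_6: U_7, U_8.
Parents of U_6: U_4.
Co-parents of U_6 (other parents of its children):
  parents(U_7) \ {U_6} = {U_1, U_4}.
  U_8 has no other parent.
MB(U_6) = {U_1, U_4, U_7, U_8}.
Comparing with the claimed set, U_4 is missing.

U_4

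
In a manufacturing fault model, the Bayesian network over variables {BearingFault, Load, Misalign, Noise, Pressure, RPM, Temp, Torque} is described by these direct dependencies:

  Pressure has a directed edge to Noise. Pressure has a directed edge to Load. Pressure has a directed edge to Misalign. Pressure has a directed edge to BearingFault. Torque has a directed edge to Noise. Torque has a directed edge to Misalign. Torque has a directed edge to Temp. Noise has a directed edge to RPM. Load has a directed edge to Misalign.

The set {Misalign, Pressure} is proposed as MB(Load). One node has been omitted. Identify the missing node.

A node's Markov blanket = Pa ∪ Ch ∪ (parents of Ch other than the node itself).
Parents of Load: Pressure.
Load has child Misalign.
Co-parents of Load (other parents of its children):
  Misalign: Pressure, Torque
MB(Load) = {Misalign, Pressure, Torque}.
Comparing with the claimed set, Torque is missing.

Torque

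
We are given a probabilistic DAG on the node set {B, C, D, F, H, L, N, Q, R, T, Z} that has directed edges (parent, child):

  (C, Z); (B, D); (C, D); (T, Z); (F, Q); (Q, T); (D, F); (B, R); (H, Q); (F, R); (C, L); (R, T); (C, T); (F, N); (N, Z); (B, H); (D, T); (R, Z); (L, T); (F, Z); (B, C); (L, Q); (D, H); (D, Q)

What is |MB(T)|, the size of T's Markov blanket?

The Markov blanket of a node is its parents, its children, and the other parents of its children.
Ch(T) = {Z}.
T's parents: C, D, L, Q, R.
For each child, the remaining parents (spouses of T):
  Z's other parents are C, F, N, R.
MB(T) = {C, D, F, L, N, Q, R, Z}, which has 8 nodes.

8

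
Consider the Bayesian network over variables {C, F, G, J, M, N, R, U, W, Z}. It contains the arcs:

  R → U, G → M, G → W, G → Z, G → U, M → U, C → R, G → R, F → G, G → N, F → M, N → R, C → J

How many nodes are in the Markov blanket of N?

The Markov blanket of a node is its parents, its children, and the other parents of its children.
N's parents: G.
Children of N: R.
For each child, the remaining parents (spouses of N):
  R: C, G
MB(N) = {C, G, R}, which has 3 nodes.

3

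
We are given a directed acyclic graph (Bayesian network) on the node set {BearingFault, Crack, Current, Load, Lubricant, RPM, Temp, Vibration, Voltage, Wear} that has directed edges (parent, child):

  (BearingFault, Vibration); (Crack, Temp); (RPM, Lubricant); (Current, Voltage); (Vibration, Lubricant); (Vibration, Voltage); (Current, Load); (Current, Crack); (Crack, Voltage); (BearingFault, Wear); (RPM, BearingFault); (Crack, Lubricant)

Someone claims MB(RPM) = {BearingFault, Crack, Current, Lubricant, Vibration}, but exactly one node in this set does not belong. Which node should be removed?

Parents of RPM: none.
RPM has children BearingFault, Lubricant.
Other parents of RPM's children:
  BearingFault: no additional parents.
  Lubricant's other parents are Crack, Vibration.
MB(RPM) = {BearingFault, Crack, Lubricant, Vibration}.
Current is neither a parent, child, nor co-parent of RPM, so it does not belong.

Current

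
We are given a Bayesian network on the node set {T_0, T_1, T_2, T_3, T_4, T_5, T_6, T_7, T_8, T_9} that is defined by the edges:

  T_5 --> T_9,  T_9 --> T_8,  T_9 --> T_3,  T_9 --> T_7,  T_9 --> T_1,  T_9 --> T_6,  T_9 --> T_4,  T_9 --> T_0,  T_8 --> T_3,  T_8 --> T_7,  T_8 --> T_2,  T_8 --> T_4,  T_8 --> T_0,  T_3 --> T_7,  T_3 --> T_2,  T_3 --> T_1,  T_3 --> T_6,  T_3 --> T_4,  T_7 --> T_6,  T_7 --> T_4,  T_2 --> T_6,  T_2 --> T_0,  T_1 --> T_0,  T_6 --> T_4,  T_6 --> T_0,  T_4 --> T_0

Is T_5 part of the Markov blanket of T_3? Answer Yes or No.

No

The Markov blanket of a node is its parents, its children, and the other parents of its children.
Parents of T_3: T_8, T_9.
Children of T_3: T_1, T_2, T_4, T_6, T_7.
Other parents of T_3's children:
  T_7: T_8, T_9
  T_2: T_8
  T_1: T_9
  T_6: T_2, T_7, T_9
  T_4: T_6, T_7, T_8, T_9
MB(T_3) = {T_1, T_2, T_4, T_6, T_7, T_8, T_9}; T_5 is not in this set.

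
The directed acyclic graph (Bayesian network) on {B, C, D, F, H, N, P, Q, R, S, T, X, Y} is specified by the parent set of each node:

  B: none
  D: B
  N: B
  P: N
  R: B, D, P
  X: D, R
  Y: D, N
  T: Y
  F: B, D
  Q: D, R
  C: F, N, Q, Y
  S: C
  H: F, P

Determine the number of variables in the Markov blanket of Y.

6

Y's children: C, T.
Parents of Y: D, N.
Other parents of Y's children:
  T: no additional parents.
  C's other parents are F, N, Q.
MB(Y) = {C, D, F, N, Q, T}, which has 6 nodes.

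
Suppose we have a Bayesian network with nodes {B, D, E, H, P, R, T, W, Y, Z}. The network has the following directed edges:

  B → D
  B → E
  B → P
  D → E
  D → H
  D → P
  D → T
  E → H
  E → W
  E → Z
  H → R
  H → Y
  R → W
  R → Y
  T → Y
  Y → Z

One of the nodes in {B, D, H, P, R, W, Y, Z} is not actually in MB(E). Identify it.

P

Recall MB(v) = parents ∪ children ∪ spouses, where spouses are the other parents of v's children.
Children of E: H, W, Z.
E has parents B, D.
Other parents of E's children:
  H: D
  W: R
  Z: Y
MB(E) = {B, D, H, R, W, Y, Z}.
P is neither a parent, child, nor co-parent of E, so it does not belong.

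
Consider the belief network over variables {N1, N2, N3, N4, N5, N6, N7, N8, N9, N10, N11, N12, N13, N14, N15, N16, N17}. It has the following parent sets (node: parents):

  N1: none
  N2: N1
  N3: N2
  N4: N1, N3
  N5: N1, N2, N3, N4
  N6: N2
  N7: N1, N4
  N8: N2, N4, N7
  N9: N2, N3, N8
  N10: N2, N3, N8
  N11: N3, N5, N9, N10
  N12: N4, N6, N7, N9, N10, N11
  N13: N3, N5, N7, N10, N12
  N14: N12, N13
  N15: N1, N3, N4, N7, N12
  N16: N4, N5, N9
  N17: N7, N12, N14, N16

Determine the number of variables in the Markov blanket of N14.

5

Pa(N14) = {N12, N13}.
N14's children: N17.
For each child, the remaining parents (spouses of N14):
  parents(N17) \ {N14} = {N7, N12, N16}.
MB(N14) = {N7, N12, N13, N16, N17}, which has 5 nodes.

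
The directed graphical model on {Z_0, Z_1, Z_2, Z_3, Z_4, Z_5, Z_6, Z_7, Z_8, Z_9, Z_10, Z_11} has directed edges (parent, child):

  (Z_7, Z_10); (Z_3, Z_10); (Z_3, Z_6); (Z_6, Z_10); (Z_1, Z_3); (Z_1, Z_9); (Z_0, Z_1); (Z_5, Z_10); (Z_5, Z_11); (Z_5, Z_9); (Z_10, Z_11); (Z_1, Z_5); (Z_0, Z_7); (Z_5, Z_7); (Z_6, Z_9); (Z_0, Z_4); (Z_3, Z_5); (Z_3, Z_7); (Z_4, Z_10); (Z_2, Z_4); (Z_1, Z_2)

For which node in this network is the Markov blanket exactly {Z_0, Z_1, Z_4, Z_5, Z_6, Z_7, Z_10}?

The target node must have every member of {Z_0, Z_1, Z_4, Z_5, Z_6, Z_7, Z_10} as a parent, child, or co-parent, and no others.
Parents of Z_3: Z_1; children: Z_5, Z_6, Z_7, Z_10; co-parents: Z_0, Z_1, Z_4, Z_5, Z_6, Z_7.
These exactly cover the given set, so the node is Z_3.

Z_3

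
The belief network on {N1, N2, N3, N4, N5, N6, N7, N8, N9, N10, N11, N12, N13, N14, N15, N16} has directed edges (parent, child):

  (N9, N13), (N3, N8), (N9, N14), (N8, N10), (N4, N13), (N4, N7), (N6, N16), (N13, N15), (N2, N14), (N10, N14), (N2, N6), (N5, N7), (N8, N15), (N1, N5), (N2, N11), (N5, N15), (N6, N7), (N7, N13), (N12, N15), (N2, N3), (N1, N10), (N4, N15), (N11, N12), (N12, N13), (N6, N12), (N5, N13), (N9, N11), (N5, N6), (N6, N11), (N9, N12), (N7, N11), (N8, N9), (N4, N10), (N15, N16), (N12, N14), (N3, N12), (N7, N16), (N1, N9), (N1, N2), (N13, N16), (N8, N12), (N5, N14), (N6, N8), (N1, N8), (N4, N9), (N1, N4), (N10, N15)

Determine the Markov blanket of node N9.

A node's Markov blanket = Pa ∪ Ch ∪ (parents of Ch other than the node itself).
N9's children: N11, N12, N13, N14.
N9's parents: N1, N4, N8.
Co-parents of N9 (other parents of its children):
  N11: N2, N6, N7
  N12: N3, N6, N8, N11
  N13: N4, N5, N7, N12
  N14: N2, N5, N10, N12
MB(N9) = {N1, N2, N3, N4, N5, N6, N7, N8, N10, N11, N12, N13, N14}.

{N1, N2, N3, N4, N5, N6, N7, N8, N10, N11, N12, N13, N14}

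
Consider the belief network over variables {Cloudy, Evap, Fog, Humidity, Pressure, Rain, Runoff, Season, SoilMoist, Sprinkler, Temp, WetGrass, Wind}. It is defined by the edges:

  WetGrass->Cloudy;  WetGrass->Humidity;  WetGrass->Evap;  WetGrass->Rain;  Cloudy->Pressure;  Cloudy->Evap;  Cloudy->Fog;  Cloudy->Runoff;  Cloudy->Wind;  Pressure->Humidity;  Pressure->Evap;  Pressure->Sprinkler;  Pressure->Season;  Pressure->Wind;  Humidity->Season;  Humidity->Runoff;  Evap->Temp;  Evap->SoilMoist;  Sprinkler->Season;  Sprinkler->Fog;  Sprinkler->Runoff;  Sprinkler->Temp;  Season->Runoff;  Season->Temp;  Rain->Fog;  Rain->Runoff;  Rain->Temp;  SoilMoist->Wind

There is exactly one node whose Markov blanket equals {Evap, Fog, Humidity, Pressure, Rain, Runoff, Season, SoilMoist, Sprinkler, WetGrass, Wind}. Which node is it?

Cloudy

The target node must have every member of {Evap, Fog, Humidity, Pressure, Rain, Runoff, Season, SoilMoist, Sprinkler, WetGrass, Wind} as a parent, child, or co-parent, and no others.
Parents of Cloudy: WetGrass; children: Evap, Fog, Pressure, Runoff, Wind; co-parents: Humidity, Pressure, Rain, Season, SoilMoist, Sprinkler, WetGrass.
These exactly cover the given set, so the node is Cloudy.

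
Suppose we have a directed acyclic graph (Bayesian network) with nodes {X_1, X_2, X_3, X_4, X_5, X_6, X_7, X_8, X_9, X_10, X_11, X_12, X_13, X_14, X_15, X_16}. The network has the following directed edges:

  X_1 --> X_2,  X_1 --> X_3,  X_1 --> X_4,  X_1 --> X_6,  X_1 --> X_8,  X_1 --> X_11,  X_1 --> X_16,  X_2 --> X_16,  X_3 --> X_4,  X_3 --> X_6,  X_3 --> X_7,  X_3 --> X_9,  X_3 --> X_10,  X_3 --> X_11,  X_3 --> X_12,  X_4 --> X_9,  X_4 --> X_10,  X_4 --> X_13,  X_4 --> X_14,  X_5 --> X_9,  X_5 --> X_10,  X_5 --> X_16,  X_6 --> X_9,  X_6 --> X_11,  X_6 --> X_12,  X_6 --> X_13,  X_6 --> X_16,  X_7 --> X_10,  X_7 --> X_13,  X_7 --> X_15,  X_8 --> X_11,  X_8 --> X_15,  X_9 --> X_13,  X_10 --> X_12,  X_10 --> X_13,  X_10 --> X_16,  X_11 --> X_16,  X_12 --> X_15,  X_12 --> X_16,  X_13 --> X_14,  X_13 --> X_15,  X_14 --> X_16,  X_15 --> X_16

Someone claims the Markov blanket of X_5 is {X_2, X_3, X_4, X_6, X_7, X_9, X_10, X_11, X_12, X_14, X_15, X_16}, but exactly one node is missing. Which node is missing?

The Markov blanket of a node is its parents, its children, and the other parents of its children.
Parents of X_5: none.
Children of X_5: X_9, X_10, X_16.
Other parents of X_5's children:
  X_9's other parents are X_3, X_4, X_6.
  parents(X_10) \ {X_5} = {X_3, X_4, X_7}.
  X_16 also has parents X_1, X_2, X_6, X_10, X_11, X_12, X_14, X_15.
MB(X_5) = {X_1, X_2, X_3, X_4, X_6, X_7, X_9, X_10, X_11, X_12, X_14, X_15, X_16}.
Comparing with the claimed set, X_1 is missing.

X_1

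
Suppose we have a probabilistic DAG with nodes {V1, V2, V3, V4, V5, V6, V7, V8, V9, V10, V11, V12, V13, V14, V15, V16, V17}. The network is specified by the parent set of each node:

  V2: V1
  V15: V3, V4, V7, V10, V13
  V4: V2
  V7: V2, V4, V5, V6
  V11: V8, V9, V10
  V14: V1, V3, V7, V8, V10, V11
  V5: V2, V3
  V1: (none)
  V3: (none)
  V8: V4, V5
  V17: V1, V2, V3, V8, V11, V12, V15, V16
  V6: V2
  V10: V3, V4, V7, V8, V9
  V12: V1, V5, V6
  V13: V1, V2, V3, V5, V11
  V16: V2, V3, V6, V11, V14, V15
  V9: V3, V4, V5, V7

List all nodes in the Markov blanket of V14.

By definition, MB(V14) is built from V14's parents, V14's children, and the co-parents of V14.
Pa(V14) = {V1, V3, V7, V8, V10, V11}.
Ch(V14) = {V16}.
Co-parents of V14 (other parents of its children):
  V16's other parents are V2, V3, V6, V11, V15.
So the Markov blanket of V14 is {V1, V2, V3, V6, V7, V8, V10, V11, V15, V16}.

{V1, V2, V3, V6, V7, V8, V10, V11, V15, V16}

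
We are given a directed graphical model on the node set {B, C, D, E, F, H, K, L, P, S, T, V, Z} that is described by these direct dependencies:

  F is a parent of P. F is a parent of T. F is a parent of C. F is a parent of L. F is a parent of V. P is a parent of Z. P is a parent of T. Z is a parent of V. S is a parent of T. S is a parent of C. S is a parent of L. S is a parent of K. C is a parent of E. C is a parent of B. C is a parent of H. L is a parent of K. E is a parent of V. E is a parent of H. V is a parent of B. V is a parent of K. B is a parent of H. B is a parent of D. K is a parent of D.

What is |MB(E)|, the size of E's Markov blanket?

6

Children of E: H, V.
E's parents: C.
Other parents of E's children:
  V's other parents are F, Z.
  H's other parents are B, C.
MB(E) = {B, C, F, H, V, Z}, which has 6 nodes.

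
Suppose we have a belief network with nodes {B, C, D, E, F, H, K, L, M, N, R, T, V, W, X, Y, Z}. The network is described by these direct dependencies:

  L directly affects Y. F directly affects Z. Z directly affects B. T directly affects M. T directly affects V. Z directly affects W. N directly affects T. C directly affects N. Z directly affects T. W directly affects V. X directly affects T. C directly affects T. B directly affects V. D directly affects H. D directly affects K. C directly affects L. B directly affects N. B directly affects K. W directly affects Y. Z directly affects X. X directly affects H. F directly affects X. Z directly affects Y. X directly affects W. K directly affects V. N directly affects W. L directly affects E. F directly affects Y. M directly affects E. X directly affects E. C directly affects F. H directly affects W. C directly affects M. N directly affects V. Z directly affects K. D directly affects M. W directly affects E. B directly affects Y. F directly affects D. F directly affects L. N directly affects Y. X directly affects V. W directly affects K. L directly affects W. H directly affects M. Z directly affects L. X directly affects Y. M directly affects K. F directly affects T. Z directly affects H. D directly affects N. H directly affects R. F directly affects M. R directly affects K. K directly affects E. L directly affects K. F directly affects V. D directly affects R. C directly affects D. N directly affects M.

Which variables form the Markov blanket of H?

By definition, MB(H) is built from H's parents, H's children, and the co-parents of H.
Pa(H) = {D, X, Z}.
H's children: M, R, W.
Co-parents of H (other parents of its children):
  W: L, N, X, Z
  R: D
  M: C, D, F, N, T
Taking the union gives {C, D, F, L, M, N, R, T, W, X, Z}.

{C, D, F, L, M, N, R, T, W, X, Z}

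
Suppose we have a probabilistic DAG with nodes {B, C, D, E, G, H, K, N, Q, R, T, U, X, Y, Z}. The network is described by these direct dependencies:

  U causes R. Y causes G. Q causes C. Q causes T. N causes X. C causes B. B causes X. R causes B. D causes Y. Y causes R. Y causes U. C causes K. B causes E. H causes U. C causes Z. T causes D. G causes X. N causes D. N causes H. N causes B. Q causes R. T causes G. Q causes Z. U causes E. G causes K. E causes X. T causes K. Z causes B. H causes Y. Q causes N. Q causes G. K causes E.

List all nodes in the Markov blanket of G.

By definition, MB(G) is built from G's parents, G's children, and the co-parents of G.
G's children: K, X.
Pa(G) = {Q, T, Y}.
Parents of each child, excluding G:
  parents(K) \ {G} = {C, T}.
  parents(X) \ {G} = {B, E, N}.
Taking the union gives {B, C, E, K, N, Q, T, X, Y}.

{B, C, E, K, N, Q, T, X, Y}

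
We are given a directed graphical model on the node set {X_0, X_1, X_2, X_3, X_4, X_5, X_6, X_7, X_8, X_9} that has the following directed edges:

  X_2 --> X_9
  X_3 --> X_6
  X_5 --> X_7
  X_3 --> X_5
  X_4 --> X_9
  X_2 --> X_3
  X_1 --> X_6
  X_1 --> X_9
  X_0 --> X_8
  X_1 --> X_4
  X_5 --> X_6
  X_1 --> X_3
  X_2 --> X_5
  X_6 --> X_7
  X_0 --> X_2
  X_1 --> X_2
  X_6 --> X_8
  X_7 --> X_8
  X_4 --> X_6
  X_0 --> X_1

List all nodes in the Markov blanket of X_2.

By definition, MB(X_2) is built from X_2's parents, X_2's children, and the co-parents of X_2.
Parents of X_2: X_0, X_1.
X_2's children: X_3, X_5, X_9.
Co-parents of X_2 (other parents of its children):
  X_3: X_1
  X_5: X_3
  X_9: X_1, X_4
Union: {X_0, X_1} ∪ {X_3, X_5, X_9} ∪ {X_1, X_3, X_4} = {X_0, X_1, X_3, X_4, X_5, X_9}.

{X_0, X_1, X_3, X_4, X_5, X_9}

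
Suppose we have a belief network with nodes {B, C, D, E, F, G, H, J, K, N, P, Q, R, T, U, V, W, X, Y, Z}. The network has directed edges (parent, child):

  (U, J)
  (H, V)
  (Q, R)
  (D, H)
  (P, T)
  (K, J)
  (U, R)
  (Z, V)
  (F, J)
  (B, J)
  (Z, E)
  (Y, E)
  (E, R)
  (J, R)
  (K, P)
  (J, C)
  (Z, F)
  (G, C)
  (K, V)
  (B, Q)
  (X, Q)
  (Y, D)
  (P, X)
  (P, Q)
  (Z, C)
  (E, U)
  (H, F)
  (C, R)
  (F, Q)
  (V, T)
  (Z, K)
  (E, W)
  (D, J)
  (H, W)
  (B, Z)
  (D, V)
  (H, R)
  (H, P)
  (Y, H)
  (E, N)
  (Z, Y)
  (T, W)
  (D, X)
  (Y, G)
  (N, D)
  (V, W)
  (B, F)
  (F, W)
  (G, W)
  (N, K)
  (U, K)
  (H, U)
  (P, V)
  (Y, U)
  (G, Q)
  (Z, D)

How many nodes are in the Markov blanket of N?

6

N has parent E.
Children of N: D, K.
For each child, the remaining parents (spouses of N):
  D: Y, Z
  K: U, Z
MB(N) = {D, E, K, U, Y, Z}, which has 6 nodes.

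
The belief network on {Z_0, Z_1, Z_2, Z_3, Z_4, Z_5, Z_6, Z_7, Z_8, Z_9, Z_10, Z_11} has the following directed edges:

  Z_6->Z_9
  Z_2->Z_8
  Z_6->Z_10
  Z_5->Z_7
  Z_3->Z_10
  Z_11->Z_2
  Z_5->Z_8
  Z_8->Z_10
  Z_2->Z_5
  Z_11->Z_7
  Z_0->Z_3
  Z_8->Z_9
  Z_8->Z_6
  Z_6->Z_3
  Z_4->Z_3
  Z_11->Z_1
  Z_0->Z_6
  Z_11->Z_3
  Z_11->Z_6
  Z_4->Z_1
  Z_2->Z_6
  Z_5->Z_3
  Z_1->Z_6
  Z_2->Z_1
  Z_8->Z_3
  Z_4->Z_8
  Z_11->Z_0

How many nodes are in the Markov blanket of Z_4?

By definition, MB(Z_4) is built from Z_4's parents, Z_4's children, and the co-parents of Z_4.
Z_4's parents: none.
Z_4 has children Z_1, Z_3, Z_8.
Parents of each child, excluding Z_4:
  Z_1: Z_2, Z_11
  Z_8: Z_2, Z_5
  Z_3: Z_0, Z_5, Z_6, Z_8, Z_11
MB(Z_4) = {Z_0, Z_1, Z_2, Z_3, Z_5, Z_6, Z_8, Z_11}, which has 8 nodes.

8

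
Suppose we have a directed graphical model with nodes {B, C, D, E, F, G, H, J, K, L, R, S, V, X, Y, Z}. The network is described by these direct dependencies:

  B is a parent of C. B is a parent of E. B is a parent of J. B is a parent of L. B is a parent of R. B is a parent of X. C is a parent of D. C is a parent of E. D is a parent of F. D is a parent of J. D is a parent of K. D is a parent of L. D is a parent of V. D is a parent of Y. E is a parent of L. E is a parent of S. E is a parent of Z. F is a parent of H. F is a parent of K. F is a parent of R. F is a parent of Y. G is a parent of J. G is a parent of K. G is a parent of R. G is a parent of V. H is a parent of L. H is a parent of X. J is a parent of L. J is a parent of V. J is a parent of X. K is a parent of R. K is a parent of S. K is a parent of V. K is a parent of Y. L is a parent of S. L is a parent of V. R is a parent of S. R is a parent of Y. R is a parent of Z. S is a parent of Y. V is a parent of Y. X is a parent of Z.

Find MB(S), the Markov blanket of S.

{D, E, F, K, L, R, V, Y}

S's parents: E, K, L, R.
Ch(S) = {Y}.
Other parents of S's children:
  Y also has parents D, F, K, R, V.
Taking the union gives {D, E, F, K, L, R, V, Y}.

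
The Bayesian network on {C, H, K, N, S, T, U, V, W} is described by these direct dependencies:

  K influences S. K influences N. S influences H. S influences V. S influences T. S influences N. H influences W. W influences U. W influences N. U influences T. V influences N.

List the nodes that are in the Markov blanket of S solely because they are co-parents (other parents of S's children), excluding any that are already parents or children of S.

{U, W}

Children of S: H, N, T, V.
  H: —
  V: —
  T: U
  N: K, V, W
Excluding nodes already adjacent to S (H, K, N, T, V), the co-parent-only contribution is {U, W}.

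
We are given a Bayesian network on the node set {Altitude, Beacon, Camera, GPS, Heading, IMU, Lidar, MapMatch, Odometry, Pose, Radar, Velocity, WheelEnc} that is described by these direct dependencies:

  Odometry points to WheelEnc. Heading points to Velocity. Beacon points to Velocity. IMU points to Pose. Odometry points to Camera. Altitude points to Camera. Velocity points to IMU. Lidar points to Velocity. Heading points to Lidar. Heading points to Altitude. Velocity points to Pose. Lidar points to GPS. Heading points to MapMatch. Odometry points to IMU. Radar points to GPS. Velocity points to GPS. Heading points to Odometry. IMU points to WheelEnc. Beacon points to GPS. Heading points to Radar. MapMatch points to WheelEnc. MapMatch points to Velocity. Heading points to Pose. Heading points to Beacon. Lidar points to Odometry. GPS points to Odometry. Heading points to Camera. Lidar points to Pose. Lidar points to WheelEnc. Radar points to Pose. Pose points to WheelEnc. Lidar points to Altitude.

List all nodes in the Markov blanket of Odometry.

The Markov blanket of a node is its parents, its children, and the other parents of its children.
Odometry has children Camera, IMU, WheelEnc.
Pa(Odometry) = {GPS, Heading, Lidar}.
Parents of each child, excluding Odometry:
  parents(IMU) \ {Odometry} = {Velocity}.
  parents(WheelEnc) \ {Odometry} = {IMU, Lidar, MapMatch, Pose}.
  Camera's other parents are Altitude, Heading.
So the Markov blanket of Odometry is {Altitude, Camera, GPS, Heading, IMU, Lidar, MapMatch, Pose, Velocity, WheelEnc}.

{Altitude, Camera, GPS, Heading, IMU, Lidar, MapMatch, Pose, Velocity, WheelEnc}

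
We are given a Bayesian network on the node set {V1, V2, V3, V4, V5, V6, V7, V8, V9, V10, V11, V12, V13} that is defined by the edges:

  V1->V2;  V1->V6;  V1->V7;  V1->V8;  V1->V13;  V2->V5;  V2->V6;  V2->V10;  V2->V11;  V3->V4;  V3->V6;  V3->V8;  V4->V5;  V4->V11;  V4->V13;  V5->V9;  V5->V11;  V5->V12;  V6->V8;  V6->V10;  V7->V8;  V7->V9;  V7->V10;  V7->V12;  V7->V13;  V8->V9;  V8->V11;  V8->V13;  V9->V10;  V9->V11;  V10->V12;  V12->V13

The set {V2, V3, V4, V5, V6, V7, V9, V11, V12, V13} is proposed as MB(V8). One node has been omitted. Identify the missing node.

V1

Recall MB(v) = parents ∪ children ∪ spouses, where spouses are the other parents of v's children.
Pa(V8) = {V1, V3, V6, V7}.
V8's children: V9, V11, V13.
Other parents of V8's children:
  V9: V5, V7
  V11: V2, V4, V5, V9
  V13: V1, V4, V7, V12
MB(V8) = {V1, V2, V3, V4, V5, V6, V7, V9, V11, V12, V13}.
Comparing with the claimed set, V1 is missing.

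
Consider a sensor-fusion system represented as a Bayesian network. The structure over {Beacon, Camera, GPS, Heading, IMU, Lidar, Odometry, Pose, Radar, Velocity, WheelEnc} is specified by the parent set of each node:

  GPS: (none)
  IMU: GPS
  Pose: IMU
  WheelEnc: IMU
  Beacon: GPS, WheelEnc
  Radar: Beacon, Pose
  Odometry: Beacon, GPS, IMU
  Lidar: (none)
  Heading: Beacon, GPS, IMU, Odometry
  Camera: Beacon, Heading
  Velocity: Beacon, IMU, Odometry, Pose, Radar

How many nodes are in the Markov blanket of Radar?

5

A node's Markov blanket = Pa ∪ Ch ∪ (parents of Ch other than the node itself).
Parents of Radar: Beacon, Pose.
Radar has child Velocity.
For each child, the remaining parents (spouses of Radar):
  Velocity's other parents are Beacon, IMU, Odometry, Pose.
MB(Radar) = {Beacon, IMU, Odometry, Pose, Velocity}, which has 5 nodes.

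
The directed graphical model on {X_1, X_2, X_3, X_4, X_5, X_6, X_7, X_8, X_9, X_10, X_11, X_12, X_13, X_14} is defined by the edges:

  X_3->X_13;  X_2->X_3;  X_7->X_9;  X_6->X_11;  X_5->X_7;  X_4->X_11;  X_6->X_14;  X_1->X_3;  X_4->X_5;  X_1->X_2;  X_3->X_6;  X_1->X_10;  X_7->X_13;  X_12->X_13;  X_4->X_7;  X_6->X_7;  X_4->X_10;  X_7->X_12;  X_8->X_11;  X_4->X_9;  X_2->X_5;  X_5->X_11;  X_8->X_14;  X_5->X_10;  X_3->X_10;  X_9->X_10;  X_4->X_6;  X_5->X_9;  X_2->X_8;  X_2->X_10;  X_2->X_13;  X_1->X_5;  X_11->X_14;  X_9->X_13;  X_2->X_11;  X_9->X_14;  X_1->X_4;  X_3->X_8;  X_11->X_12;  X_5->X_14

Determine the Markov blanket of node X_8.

{X_2, X_3, X_4, X_5, X_6, X_9, X_11, X_14}

A node's Markov blanket = Pa ∪ Ch ∪ (parents of Ch other than the node itself).
Parents of X_8: X_2, X_3.
X_8 has children X_11, X_14.
For each child, the remaining parents (spouses of X_8):
  X_11: X_2, X_4, X_5, X_6
  X_14: X_5, X_6, X_9, X_11
Union: {X_2, X_3} ∪ {X_11, X_14} ∪ {X_2, X_4, X_5, X_6, X_9, X_11} = {X_2, X_3, X_4, X_5, X_6, X_9, X_11, X_14}.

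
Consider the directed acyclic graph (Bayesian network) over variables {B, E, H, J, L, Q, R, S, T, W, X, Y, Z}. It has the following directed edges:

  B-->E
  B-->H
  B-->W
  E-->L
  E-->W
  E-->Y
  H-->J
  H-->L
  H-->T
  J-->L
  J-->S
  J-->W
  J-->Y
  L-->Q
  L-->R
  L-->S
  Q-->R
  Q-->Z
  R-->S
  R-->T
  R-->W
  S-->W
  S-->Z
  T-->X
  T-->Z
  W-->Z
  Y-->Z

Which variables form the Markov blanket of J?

{B, E, H, L, R, S, W, Y}

The Markov blanket of a node is its parents, its children, and the other parents of its children.
J's children: L, S, W, Y.
Parents of J: H.
Co-parents of J (other parents of its children):
  L's other parents are E, H.
  S's other parents are L, R.
  W's other parents are B, E, R, S.
  Y also has parent E.
So the Markov blanket of J is {B, E, H, L, R, S, W, Y}.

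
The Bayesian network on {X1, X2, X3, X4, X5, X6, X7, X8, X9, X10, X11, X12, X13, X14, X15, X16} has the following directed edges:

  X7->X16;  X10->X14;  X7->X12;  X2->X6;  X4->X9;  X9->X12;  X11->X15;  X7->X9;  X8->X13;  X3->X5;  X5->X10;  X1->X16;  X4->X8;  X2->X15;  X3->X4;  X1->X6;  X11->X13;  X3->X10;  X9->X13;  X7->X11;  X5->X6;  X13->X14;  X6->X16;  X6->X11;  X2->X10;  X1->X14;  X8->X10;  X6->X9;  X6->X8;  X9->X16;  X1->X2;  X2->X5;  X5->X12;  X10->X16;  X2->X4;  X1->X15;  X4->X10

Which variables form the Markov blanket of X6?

{X1, X2, X4, X5, X7, X8, X9, X10, X11, X16}

Recall MB(v) = parents ∪ children ∪ spouses, where spouses are the other parents of v's children.
X6 has parents X1, X2, X5.
Ch(X6) = {X8, X9, X11, X16}.
For each child, the remaining parents (spouses of X6):
  X8 also has parent X4.
  X9 also has parents X4, X7.
  parents(X11) \ {X6} = {X7}.
  X16 also has parents X1, X7, X9, X10.
MB(X6) = {X1, X2, X4, X5, X7, X8, X9, X10, X11, X16}.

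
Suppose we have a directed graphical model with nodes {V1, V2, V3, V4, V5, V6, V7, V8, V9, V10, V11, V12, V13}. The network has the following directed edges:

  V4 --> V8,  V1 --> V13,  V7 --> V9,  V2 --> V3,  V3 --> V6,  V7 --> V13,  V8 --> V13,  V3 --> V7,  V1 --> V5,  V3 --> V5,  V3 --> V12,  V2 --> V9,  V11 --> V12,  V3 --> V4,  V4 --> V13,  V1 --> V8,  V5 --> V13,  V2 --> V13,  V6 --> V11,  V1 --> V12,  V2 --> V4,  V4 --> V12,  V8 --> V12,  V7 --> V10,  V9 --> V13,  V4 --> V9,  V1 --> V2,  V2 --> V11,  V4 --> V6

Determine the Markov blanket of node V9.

Recall MB(v) = parents ∪ children ∪ spouses, where spouses are the other parents of v's children.
V9's children: V13.
V9 has parents V2, V4, V7.
For each child, the remaining parents (spouses of V9):
  V13 also has parents V1, V2, V4, V5, V7, V8.
So the Markov blanket of V9 is {V1, V2, V4, V5, V7, V8, V13}.

{V1, V2, V4, V5, V7, V8, V13}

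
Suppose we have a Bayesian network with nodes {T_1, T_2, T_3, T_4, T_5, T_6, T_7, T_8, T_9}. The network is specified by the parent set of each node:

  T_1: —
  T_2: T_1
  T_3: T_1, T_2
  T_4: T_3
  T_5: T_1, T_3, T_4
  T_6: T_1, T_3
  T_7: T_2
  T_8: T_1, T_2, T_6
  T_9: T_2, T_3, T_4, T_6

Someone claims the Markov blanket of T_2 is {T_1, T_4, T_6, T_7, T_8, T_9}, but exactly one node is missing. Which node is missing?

A node's Markov blanket = Pa ∪ Ch ∪ (parents of Ch other than the node itself).
Pa(T_2) = {T_1}.
Ch(T_2) = {T_3, T_7, T_8, T_9}.
Parents of each child, excluding T_2:
  T_3: T_1
  T_7: —
  T_8: T_1, T_6
  T_9: T_3, T_4, T_6
MB(T_2) = {T_1, T_3, T_4, T_6, T_7, T_8, T_9}.
Comparing with the claimed set, T_3 is missing.

T_3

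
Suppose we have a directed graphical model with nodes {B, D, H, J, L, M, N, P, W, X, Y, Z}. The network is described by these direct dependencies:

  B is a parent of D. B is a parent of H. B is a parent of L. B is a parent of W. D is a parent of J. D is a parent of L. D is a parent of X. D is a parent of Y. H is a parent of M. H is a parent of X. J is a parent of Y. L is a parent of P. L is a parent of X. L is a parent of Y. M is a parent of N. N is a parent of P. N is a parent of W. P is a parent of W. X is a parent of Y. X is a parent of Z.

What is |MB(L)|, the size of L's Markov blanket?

Recall MB(v) = parents ∪ children ∪ spouses, where spouses are the other parents of v's children.
Pa(L) = {B, D}.
Children of L: P, X, Y.
For each child, the remaining parents (spouses of L):
  P also has parent N.
  parents(X) \ {L} = {D, H}.
  Y also has parents D, J, X.
MB(L) = {B, D, H, J, N, P, X, Y}, which has 8 nodes.

8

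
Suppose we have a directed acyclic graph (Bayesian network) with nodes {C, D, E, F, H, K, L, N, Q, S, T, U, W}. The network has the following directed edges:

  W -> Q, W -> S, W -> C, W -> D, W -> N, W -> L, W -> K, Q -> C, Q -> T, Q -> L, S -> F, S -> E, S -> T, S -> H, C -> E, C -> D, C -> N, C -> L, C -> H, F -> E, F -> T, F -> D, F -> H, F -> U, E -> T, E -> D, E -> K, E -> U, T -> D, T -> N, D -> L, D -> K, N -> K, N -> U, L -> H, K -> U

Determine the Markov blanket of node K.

Parents of K: D, E, N, W.
Children of K: U.
For each child, the remaining parents (spouses of K):
  U's other parents are E, F, N.
Union: {D, E, N, W} ∪ {U} ∪ {E, F, N} = {D, E, F, N, U, W}.

{D, E, F, N, U, W}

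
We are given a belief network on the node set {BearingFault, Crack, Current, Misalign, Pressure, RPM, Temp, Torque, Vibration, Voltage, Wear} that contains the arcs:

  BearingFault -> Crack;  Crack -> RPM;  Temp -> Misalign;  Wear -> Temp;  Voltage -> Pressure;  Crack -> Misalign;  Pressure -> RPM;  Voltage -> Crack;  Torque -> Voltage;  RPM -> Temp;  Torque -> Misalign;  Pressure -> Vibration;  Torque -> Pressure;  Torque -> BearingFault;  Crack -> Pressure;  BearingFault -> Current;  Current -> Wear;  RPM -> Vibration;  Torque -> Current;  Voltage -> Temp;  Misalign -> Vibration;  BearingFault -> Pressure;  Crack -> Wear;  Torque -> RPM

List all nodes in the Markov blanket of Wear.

Wear's parents: Crack, Current.
Wear's children: Temp.
Other parents of Wear's children:
  Temp's other parents are RPM, Voltage.
Taking the union gives {Crack, Current, RPM, Temp, Voltage}.

{Crack, Current, RPM, Temp, Voltage}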